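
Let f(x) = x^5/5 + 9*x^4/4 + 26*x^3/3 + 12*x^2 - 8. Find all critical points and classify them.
f'(x) = x*(x^3 + 9*x^2 + 26*x + 24)

Solve f'(x) = 0:
  Factor: x^4 + 9*x^3 + 26*x^2 + 24*x = x*(x + 2)*(x + 3)*(x + 4) = 0.
  ⇒ x = -4, -3, -2, 0

f''(x) = 4*x^3 + 27*x^2 + 52*x + 24
Second-derivative test at each critical point:
  f''(-4) = -8 < 0 → local maximum
  f''(-3) = 3 > 0 → local minimum
  f''(-2) = -4 < 0 → local maximum
  f''(0) = 24 > 0 → local minimum

Critical points: x = -4 (local maximum); x = -3 (local minimum); x = -2 (local maximum); x = 0 (local minimum)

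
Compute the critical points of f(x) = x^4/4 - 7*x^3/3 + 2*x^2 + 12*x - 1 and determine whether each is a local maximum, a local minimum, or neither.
f'(x) = x^3 - 7*x^2 + 4*x + 12

Solve f'(x) = 0:
  Factor: x^3 - 7*x^2 + 4*x + 12 = (x - 6)*(x - 2)*(x + 1) = 0.
  ⇒ x = -1, 2, 6

f''(x) = 3*x^2 - 14*x + 4
Second-derivative test at each critical point:
  f''(-1) = 21 > 0 → local minimum
  f''(2) = -12 < 0 → local maximum
  f''(6) = 28 > 0 → local minimum

Critical points: x = -1 (local minimum); x = 2 (local maximum); x = 6 (local minimum)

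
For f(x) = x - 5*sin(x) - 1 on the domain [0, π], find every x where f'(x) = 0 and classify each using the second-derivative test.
f'(x) = 1 - 5*cos(x)

Solve f'(x) = 0 on [0, π]:
  f'(x) = 0 ⇔ cos(x) = 1/5, i.e. x = ±arccos(1/5) + 2nπ; keep the solutions lying in [0, π].
  ⇒ x = acos(1/5) ≈ 1.3694

f''(x) = 5*sin(x)
Second-derivative test at each critical point:
  f''(1.3694) = 4.8990 > 0 → local minimum

Critical points: x = acos(1/5) ≈ 1.3694 (local minimum)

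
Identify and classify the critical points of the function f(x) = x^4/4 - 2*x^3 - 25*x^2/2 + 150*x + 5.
f'(x) = x^3 - 6*x^2 - 25*x + 150

Solve f'(x) = 0:
  Factor: x^3 - 6*x^2 - 25*x + 150 = (x - 6)*(x - 5)*(x + 5) = 0.
  ⇒ x = -5, 5, 6

f''(x) = 3*x^2 - 12*x - 25
Second-derivative test at each critical point:
  f''(-5) = 110 > 0 → local minimum
  f''(5) = -10 < 0 → local maximum
  f''(6) = 11 > 0 → local minimum

Critical points: x = -5 (local minimum); x = 5 (local maximum); x = 6 (local minimum)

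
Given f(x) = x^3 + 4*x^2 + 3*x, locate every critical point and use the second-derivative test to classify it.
f'(x) = 3*x^2 + 8*x + 3

Solve f'(x) = 0:
  3*x^2 + 8*x + 3 = 0 has no rational roots; quadratic formula: x = (-8 ± √28)/6.
  ⇒ x = -4/3 - sqrt(7)/3 ≈ -2.2153, -4/3 + sqrt(7)/3 ≈ -0.4514

f''(x) = 6*x + 8
Second-derivative test at each critical point:
  f''(-2.2153) = -5.2915 < 0 → local maximum
  f''(-0.4514) = 5.2915 > 0 → local minimum

Critical points: x = -4/3 - sqrt(7)/3 ≈ -2.2153 (local maximum); x = -4/3 + sqrt(7)/3 ≈ -0.4514 (local minimum)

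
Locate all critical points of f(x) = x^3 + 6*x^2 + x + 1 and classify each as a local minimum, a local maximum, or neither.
f'(x) = 3*x^2 + 12*x + 1

Solve f'(x) = 0:
  3*x^2 + 12*x + 1 = 0 has no rational roots; quadratic formula: x = (-12 ± √132)/6.
  ⇒ x = -2 - sqrt(33)/3 ≈ -3.9149, -2 + sqrt(33)/3 ≈ -0.0851

f''(x) = 6*x + 12
Second-derivative test at each critical point:
  f''(-3.9149) = -11.4891 < 0 → local maximum
  f''(-0.0851) = 11.4891 > 0 → local minimum

Critical points: x = -2 - sqrt(33)/3 ≈ -3.9149 (local maximum); x = -2 + sqrt(33)/3 ≈ -0.0851 (local minimum)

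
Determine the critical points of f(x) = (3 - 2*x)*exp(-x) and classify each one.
f'(x) = (2*x - 5)*exp(-x)

Solve f'(x) = 0:
  f'(x) = (2*x - 5)·exp(-x) and exp(-x) > 0 for every x, so f'(x) = 0 ⇔ 2*x - 5 = 0.
  2*x - 5 = 0.
  ⇒ x = 5/2

f''(x) = (7 - 2*x)*exp(-x)
Second-derivative test at each critical point:
  f''(5/2) = 0.1642 > 0 → local minimum

Critical points: x = 5/2 (local minimum)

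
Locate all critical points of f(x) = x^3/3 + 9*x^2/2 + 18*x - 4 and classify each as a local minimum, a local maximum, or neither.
f'(x) = x^2 + 9*x + 18

Solve f'(x) = 0:
  Factor: x^2 + 9*x + 18 = (x + 3)*(x + 6) = 0.
  ⇒ x = -6, -3

f''(x) = 2*x + 9
Second-derivative test at each critical point:
  f''(-6) = -3 < 0 → local maximum
  f''(-3) = 3 > 0 → local minimum

Critical points: x = -6 (local maximum); x = -3 (local minimum)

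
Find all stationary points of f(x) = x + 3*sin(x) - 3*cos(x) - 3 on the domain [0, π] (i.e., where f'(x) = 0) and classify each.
f'(x) = 3*sqrt(2)*sin(x + pi/4) + 1

Solve f'(x) = 0 on [0, π]:
  f'(x) = 0 ⇔ 3*sin(x) + 3*cos(x) = -1. Write the left side as R·cos(x + φ) with R = √(3² + (-3)²) = 3*sqrt(2), cos φ = sqrt(2)/2, sin φ = -sqrt(2)/2; then cos(x + φ) = -sqrt(2)/6. Solve for x and keep the solutions lying in [0, π].
  ⇒ x = atan((-1 + sqrt(17))/(-sqrt(17) - 1)) + pi ≈ 2.5941

f''(x) = 3*sqrt(2)*cos(x + pi/4)
Second-derivative test at each critical point:
  f''(2.5941) = -4.1231 < 0 → local maximum

Critical points: x = atan((-1 + sqrt(17))/(-sqrt(17) - 1)) + pi ≈ 2.5941 (local maximum)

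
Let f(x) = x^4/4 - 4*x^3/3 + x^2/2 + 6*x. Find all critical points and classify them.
f'(x) = x^3 - 4*x^2 + x + 6

Solve f'(x) = 0:
  Factor: x^3 - 4*x^2 + x + 6 = (x - 3)*(x - 2)*(x + 1) = 0.
  ⇒ x = -1, 2, 3

f''(x) = 3*x^2 - 8*x + 1
Second-derivative test at each critical point:
  f''(-1) = 12 > 0 → local minimum
  f''(2) = -3 < 0 → local maximum
  f''(3) = 4 > 0 → local minimum

Critical points: x = -1 (local minimum); x = 2 (local maximum); x = 3 (local minimum)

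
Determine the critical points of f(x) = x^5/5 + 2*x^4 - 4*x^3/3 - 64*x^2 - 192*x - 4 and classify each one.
f'(x) = x^4 + 8*x^3 - 4*x^2 - 128*x - 192

Solve f'(x) = 0:
  Factor: x^4 + 8*x^3 - 4*x^2 - 128*x - 192 = (x - 4)*(x + 2)*(x + 4)*(x + 6) = 0.
  ⇒ x = -6, -4, -2, 4

f''(x) = 4*x^3 + 24*x^2 - 8*x - 128
Second-derivative test at each critical point:
  f''(-6) = -80 < 0 → local maximum
  f''(-4) = 32 > 0 → local minimum
  f''(-2) = -48 < 0 → local maximum
  f''(4) = 480 > 0 → local minimum

Critical points: x = -6 (local maximum); x = -4 (local minimum); x = -2 (local maximum); x = 4 (local minimum)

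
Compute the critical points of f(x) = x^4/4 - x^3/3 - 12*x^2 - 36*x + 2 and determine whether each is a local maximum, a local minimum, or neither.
f'(x) = x^3 - x^2 - 24*x - 36

Solve f'(x) = 0:
  Factor: x^3 - x^2 - 24*x - 36 = (x - 6)*(x + 2)*(x + 3) = 0.
  ⇒ x = -3, -2, 6

f''(x) = 3*x^2 - 2*x - 24
Second-derivative test at each critical point:
  f''(-3) = 9 > 0 → local minimum
  f''(-2) = -8 < 0 → local maximum
  f''(6) = 72 > 0 → local minimum

Critical points: x = -3 (local minimum); x = -2 (local maximum); x = 6 (local minimum)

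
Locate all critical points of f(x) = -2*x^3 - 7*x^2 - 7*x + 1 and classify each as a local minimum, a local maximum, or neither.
f'(x) = -6*x^2 - 14*x - 7

Solve f'(x) = 0:
  6*x^2 + 14*x + 7 = 0 has no rational roots; quadratic formula: x = (-14 ± √28)/12.
  ⇒ x = -7/6 - sqrt(7)/6 ≈ -1.6076, -7/6 + sqrt(7)/6 ≈ -0.7257

f''(x) = -12*x - 14
Second-derivative test at each critical point:
  f''(-1.6076) = 5.2915 > 0 → local minimum
  f''(-0.7257) = -5.2915 < 0 → local maximum

Critical points: x = -7/6 - sqrt(7)/6 ≈ -1.6076 (local minimum); x = -7/6 + sqrt(7)/6 ≈ -0.7257 (local maximum)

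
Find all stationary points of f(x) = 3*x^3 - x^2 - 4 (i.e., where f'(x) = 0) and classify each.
f'(x) = x*(9*x - 2)

Solve f'(x) = 0:
  Factor: 9*x^2 - 2*x = x*(9*x - 2) = 0.
  ⇒ x = 0, 2/9

f''(x) = 18*x - 2
Second-derivative test at each critical point:
  f''(0) = -2 < 0 → local maximum
  f''(2/9) = 2 > 0 → local minimum

Critical points: x = 0 (local maximum); x = 2/9 (local minimum)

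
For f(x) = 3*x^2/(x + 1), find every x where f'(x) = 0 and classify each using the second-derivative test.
f'(x) = 3*x*(x + 2)/(x^2 + 2*x + 1)

Solve f'(x) = 0:
  f'(x) = 3*x*(x + 2)/(x + 1)^2; the denominator is positive wherever f is defined, so f'(x) = 0 ⇔ 3*x^2 + 6*x = 0.
  Factor: 3*x^2 + 6*x = 3*x*(x + 2) = 0.
  ⇒ x = -2, 0

f''(x) = 6/(x^3 + 3*x^2 + 3*x + 1)
Second-derivative test at each critical point:
  f''(-2) = -6 < 0 → local maximum
  f''(0) = 6 > 0 → local minimum

Critical points: x = -2 (local maximum); x = 0 (local minimum)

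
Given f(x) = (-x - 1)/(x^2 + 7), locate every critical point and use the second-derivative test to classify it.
f'(x) = (-x^2 + 2*x*(x + 1) - 7)/(x^2 + 7)^2

Solve f'(x) = 0:
  f'(x) = (x^2 + 2*x - 7)/(x^2 + 7)^2; the denominator is positive wherever f is defined, so f'(x) = 0 ⇔ x^2 + 2*x - 7 = 0.
  x^2 + 2*x - 7 = 0 has no rational roots; quadratic formula: x = (-2 ± √32)/2.
  ⇒ x = -2*sqrt(2) - 1 ≈ -3.8284, -1 + 2*sqrt(2) ≈ 1.8284

f''(x) = 2*(-4*x^2*(x + 1) + (3*x + 1)*(x^2 + 7))/(x^2 + 7)^3
Second-derivative test at each critical point:
  f''(-3.8284) = -0.0121 < 0 → local maximum
  f''(1.8284) = 0.0529 > 0 → local minimum

Critical points: x = -2*sqrt(2) - 1 ≈ -3.8284 (local maximum); x = -1 + 2*sqrt(2) ≈ 1.8284 (local minimum)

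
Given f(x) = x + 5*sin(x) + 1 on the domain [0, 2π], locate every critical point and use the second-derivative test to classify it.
f'(x) = 5*cos(x) + 1

Solve f'(x) = 0 on [0, 2π]:
  f'(x) = 0 ⇔ cos(x) = -1/5, i.e. x = ±arccos(-1/5) + 2nπ; keep the solutions lying in [0, 2π].
  ⇒ x = acos(-1/5) ≈ 1.7722, -acos(-1/5) + 2*pi ≈ 4.5110

f''(x) = -5*sin(x)
Second-derivative test at each critical point:
  f''(1.7722) = -4.8990 < 0 → local maximum
  f''(4.5110) = 4.8990 > 0 → local minimum

Critical points: x = acos(-1/5) ≈ 1.7722 (local maximum); x = -acos(-1/5) + 2*pi ≈ 4.5110 (local minimum)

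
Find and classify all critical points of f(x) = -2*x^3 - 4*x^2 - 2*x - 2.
f'(x) = -6*x^2 - 8*x - 2

Solve f'(x) = 0:
  Factor: -6*x^2 - 8*x - 2 = -2*(x + 1)*(3*x + 1) = 0.
  ⇒ x = -1, -1/3

f''(x) = -12*x - 8
Second-derivative test at each critical point:
  f''(-1) = 4 > 0 → local minimum
  f''(-1/3) = -4 < 0 → local maximum

Critical points: x = -1 (local minimum); x = -1/3 (local maximum)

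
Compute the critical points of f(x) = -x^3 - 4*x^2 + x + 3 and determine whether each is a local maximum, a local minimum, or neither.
f'(x) = -3*x^2 - 8*x + 1

Solve f'(x) = 0:
  3*x^2 + 8*x - 1 = 0 has no rational roots; quadratic formula: x = (-8 ± √76)/6.
  ⇒ x = -sqrt(19)/3 - 4/3 ≈ -2.7863, -4/3 + sqrt(19)/3 ≈ 0.1196

f''(x) = -6*x - 8
Second-derivative test at each critical point:
  f''(-2.7863) = 8.7178 > 0 → local minimum
  f''(0.1196) = -8.7178 < 0 → local maximum

Critical points: x = -sqrt(19)/3 - 4/3 ≈ -2.7863 (local minimum); x = -4/3 + sqrt(19)/3 ≈ 0.1196 (local maximum)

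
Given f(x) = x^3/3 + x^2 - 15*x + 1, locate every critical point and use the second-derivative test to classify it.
f'(x) = x^2 + 2*x - 15

Solve f'(x) = 0:
  Factor: x^2 + 2*x - 15 = (x - 3)*(x + 5) = 0.
  ⇒ x = -5, 3

f''(x) = 2*x + 2
Second-derivative test at each critical point:
  f''(-5) = -8 < 0 → local maximum
  f''(3) = 8 > 0 → local minimum

Critical points: x = -5 (local maximum); x = 3 (local minimum)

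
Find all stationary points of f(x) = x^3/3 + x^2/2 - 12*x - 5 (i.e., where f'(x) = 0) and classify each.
f'(x) = x^2 + x - 12

Solve f'(x) = 0:
  Factor: x^2 + x - 12 = (x - 3)*(x + 4) = 0.
  ⇒ x = -4, 3

f''(x) = 2*x + 1
Second-derivative test at each critical point:
  f''(-4) = -7 < 0 → local maximum
  f''(3) = 7 > 0 → local minimum

Critical points: x = -4 (local maximum); x = 3 (local minimum)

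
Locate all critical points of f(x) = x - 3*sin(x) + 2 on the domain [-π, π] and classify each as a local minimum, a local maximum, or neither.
f'(x) = 1 - 3*cos(x)

Solve f'(x) = 0 on [-π, π]:
  f'(x) = 0 ⇔ cos(x) = 1/3, i.e. x = ±arccos(1/3) + 2nπ; keep the solutions lying in [-π, π].
  ⇒ x = -acos(1/3) ≈ -1.2310, acos(1/3) ≈ 1.2310

f''(x) = 3*sin(x)
Second-derivative test at each critical point:
  f''(-1.2310) = -2.8284 < 0 → local maximum
  f''(1.2310) = 2.8284 > 0 → local minimum

Critical points: x = -acos(1/3) ≈ -1.2310 (local maximum); x = acos(1/3) ≈ 1.2310 (local minimum)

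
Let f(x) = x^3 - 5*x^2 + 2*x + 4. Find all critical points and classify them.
f'(x) = 3*x^2 - 10*x + 2

Solve f'(x) = 0:
  3*x^2 - 10*x + 2 = 0 has no rational roots; quadratic formula: x = (10 ± √76)/6.
  ⇒ x = 5/3 - sqrt(19)/3 ≈ 0.2137, sqrt(19)/3 + 5/3 ≈ 3.1196

f''(x) = 6*x - 10
Second-derivative test at each critical point:
  f''(0.2137) = -8.7178 < 0 → local maximum
  f''(3.1196) = 8.7178 > 0 → local minimum

Critical points: x = 5/3 - sqrt(19)/3 ≈ 0.2137 (local maximum); x = sqrt(19)/3 + 5/3 ≈ 3.1196 (local minimum)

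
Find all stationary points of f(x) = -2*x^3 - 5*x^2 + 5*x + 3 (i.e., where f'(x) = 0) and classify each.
f'(x) = -6*x^2 - 10*x + 5

Solve f'(x) = 0:
  6*x^2 + 10*x - 5 = 0 has no rational roots; quadratic formula: x = (-10 ± √220)/12.
  ⇒ x = -sqrt(55)/6 - 5/6 ≈ -2.0694, -5/6 + sqrt(55)/6 ≈ 0.4027

f''(x) = -12*x - 10
Second-derivative test at each critical point:
  f''(-2.0694) = 14.8324 > 0 → local minimum
  f''(0.4027) = -14.8324 < 0 → local maximum

Critical points: x = -sqrt(55)/6 - 5/6 ≈ -2.0694 (local minimum); x = -5/6 + sqrt(55)/6 ≈ 0.4027 (local maximum)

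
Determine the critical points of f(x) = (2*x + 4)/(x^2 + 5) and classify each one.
f'(x) = 2*(x^2 - 2*x*(x + 2) + 5)/(x^2 + 5)^2

Solve f'(x) = 0:
  f'(x) = -2*(x - 1)*(x + 5)/(x^2 + 5)^2; the denominator is positive wherever f is defined, so f'(x) = 0 ⇔ -2*x^2 - 8*x + 10 = 0.
  Factor: -2*x^2 - 8*x + 10 = -2*(x - 1)*(x + 5) = 0.
  ⇒ x = -5, 1

f''(x) = 4*(4*x^2*(x + 2) - (3*x + 2)*(x^2 + 5))/(x^2 + 5)^3
Second-derivative test at each critical point:
  f''(-5) = 1/75 > 0 → local minimum
  f''(1) = -1/3 < 0 → local maximum

Critical points: x = -5 (local minimum); x = 1 (local maximum)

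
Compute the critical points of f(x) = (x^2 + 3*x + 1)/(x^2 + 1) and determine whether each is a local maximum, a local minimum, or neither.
f'(x) = 3*(1 - x^2)/(x^4 + 2*x^2 + 1)

Solve f'(x) = 0:
  f'(x) = -3*(x - 1)*(x + 1)/(x^2 + 1)^2; the denominator is positive wherever f is defined, so f'(x) = 0 ⇔ 3 - 3*x^2 = 0.
  Factor: 3 - 3*x^2 = -3*(x - 1)*(x + 1) = 0.
  ⇒ x = -1, 1

f''(x) = 6*x*(x^2 - 3)/(x^6 + 3*x^4 + 3*x^2 + 1)
Second-derivative test at each critical point:
  f''(-1) = 3/2 > 0 → local minimum
  f''(1) = -3/2 < 0 → local maximum

Critical points: x = -1 (local minimum); x = 1 (local maximum)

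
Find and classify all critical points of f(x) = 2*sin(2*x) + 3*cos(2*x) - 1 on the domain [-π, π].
f'(x) = -6*sin(2*x) + 4*cos(2*x)

Solve f'(x) = 0 on [-π, π]:
  f'(x) = 0 ⇔ 2*cos(2*x) = 3*sin(2*x) ⇔ tan(2*x) = 2/3, i.e. 2*x = arctan(2/3) + nπ; keep the solutions lying in [-π, π].
  ⇒ x = -pi + atan(2/3)/2 ≈ -2.8476, -pi/2 + atan(2/3)/2 ≈ -1.2768, atan(2/3)/2 ≈ 0.2940, atan(2/3)/2 + pi/2 ≈ 1.8648

f''(x) = -8*sin(2*x) - 12*cos(2*x)
Second-derivative test at each critical point:
  f''(-2.8476) = -14.4222 < 0 → local maximum
  f''(-1.2768) = 14.4222 > 0 → local minimum
  f''(0.2940) = -14.4222 < 0 → local maximum
  f''(1.8648) = 14.4222 > 0 → local minimum

Critical points: x = -pi + atan(2/3)/2 ≈ -2.8476 (local maximum); x = -pi/2 + atan(2/3)/2 ≈ -1.2768 (local minimum); x = atan(2/3)/2 ≈ 0.2940 (local maximum); x = atan(2/3)/2 + pi/2 ≈ 1.8648 (local minimum)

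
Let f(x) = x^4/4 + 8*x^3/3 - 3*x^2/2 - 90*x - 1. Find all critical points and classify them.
f'(x) = x^3 + 8*x^2 - 3*x - 90

Solve f'(x) = 0:
  Factor: x^3 + 8*x^2 - 3*x - 90 = (x - 3)*(x + 5)*(x + 6) = 0.
  ⇒ x = -6, -5, 3

f''(x) = 3*x^2 + 16*x - 3
Second-derivative test at each critical point:
  f''(-6) = 9 > 0 → local minimum
  f''(-5) = -8 < 0 → local maximum
  f''(3) = 72 > 0 → local minimum

Critical points: x = -6 (local minimum); x = -5 (local maximum); x = 3 (local minimum)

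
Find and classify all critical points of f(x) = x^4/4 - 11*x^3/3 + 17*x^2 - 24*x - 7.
f'(x) = x^3 - 11*x^2 + 34*x - 24

Solve f'(x) = 0:
  Factor: x^3 - 11*x^2 + 34*x - 24 = (x - 6)*(x - 4)*(x - 1) = 0.
  ⇒ x = 1, 4, 6

f''(x) = 3*x^2 - 22*x + 34
Second-derivative test at each critical point:
  f''(1) = 15 > 0 → local minimum
  f''(4) = -6 < 0 → local maximum
  f''(6) = 10 > 0 → local minimum

Critical points: x = 1 (local minimum); x = 4 (local maximum); x = 6 (local minimum)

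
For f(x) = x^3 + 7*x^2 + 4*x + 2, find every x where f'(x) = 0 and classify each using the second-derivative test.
f'(x) = 3*x^2 + 14*x + 4

Solve f'(x) = 0:
  3*x^2 + 14*x + 4 = 0 has no rational roots; quadratic formula: x = (-14 ± √148)/6.
  ⇒ x = -7/3 - sqrt(37)/3 ≈ -4.3609, -7/3 + sqrt(37)/3 ≈ -0.3057

f''(x) = 6*x + 14
Second-derivative test at each critical point:
  f''(-4.3609) = -12.1655 < 0 → local maximum
  f''(-0.3057) = 12.1655 > 0 → local minimum

Critical points: x = -7/3 - sqrt(37)/3 ≈ -4.3609 (local maximum); x = -7/3 + sqrt(37)/3 ≈ -0.3057 (local minimum)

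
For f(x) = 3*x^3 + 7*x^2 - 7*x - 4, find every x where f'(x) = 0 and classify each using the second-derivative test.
f'(x) = 9*x^2 + 14*x - 7

Solve f'(x) = 0:
  9*x^2 + 14*x - 7 = 0 has no rational roots; quadratic formula: x = (-14 ± √448)/18.
  ⇒ x = -4*sqrt(7)/9 - 7/9 ≈ -1.9537, -7/9 + 4*sqrt(7)/9 ≈ 0.3981

f''(x) = 18*x + 14
Second-derivative test at each critical point:
  f''(-1.9537) = -21.1660 < 0 → local maximum
  f''(0.3981) = 21.1660 > 0 → local minimum

Critical points: x = -4*sqrt(7)/9 - 7/9 ≈ -1.9537 (local maximum); x = -7/9 + 4*sqrt(7)/9 ≈ 0.3981 (local minimum)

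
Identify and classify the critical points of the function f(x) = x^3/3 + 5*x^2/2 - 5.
f'(x) = x*(x + 5)

Solve f'(x) = 0:
  Factor: x^2 + 5*x = x*(x + 5) = 0.
  ⇒ x = -5, 0

f''(x) = 2*x + 5
Second-derivative test at each critical point:
  f''(-5) = -5 < 0 → local maximum
  f''(0) = 5 > 0 → local minimum

Critical points: x = -5 (local maximum); x = 0 (local minimum)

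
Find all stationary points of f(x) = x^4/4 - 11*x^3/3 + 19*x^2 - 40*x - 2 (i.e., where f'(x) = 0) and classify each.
f'(x) = x^3 - 11*x^2 + 38*x - 40

Solve f'(x) = 0:
  Factor: x^3 - 11*x^2 + 38*x - 40 = (x - 5)*(x - 4)*(x - 2) = 0.
  ⇒ x = 2, 4, 5

f''(x) = 3*x^2 - 22*x + 38
Second-derivative test at each critical point:
  f''(2) = 6 > 0 → local minimum
  f''(4) = -2 < 0 → local maximum
  f''(5) = 3 > 0 → local minimum

Critical points: x = 2 (local minimum); x = 4 (local maximum); x = 5 (local minimum)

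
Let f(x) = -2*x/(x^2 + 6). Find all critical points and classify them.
f'(x) = 2*(x^2 - 6)/(x^2 + 6)^2

Solve f'(x) = 0:
  f'(x) = 2*(x^2 - 6)/(x^2 + 6)^2; the denominator is positive wherever f is defined, so f'(x) = 0 ⇔ 2*x^2 - 12 = 0.
  Factor: 2*x^2 - 12 = 2*(x^2 - 6); x^2 - 6 = 0 has no rational roots; quadratic formula: x = (0 ± √24)/2.
  ⇒ x = -sqrt(6) ≈ -2.4495, sqrt(6) ≈ 2.4495

f''(x) = 4*x*(18 - x^2)/(x^2 + 6)^3
Second-derivative test at each critical point:
  f''(-2.4495) = -0.0680 < 0 → local maximum
  f''(2.4495) = 0.0680 > 0 → local minimum

Critical points: x = -sqrt(6) ≈ -2.4495 (local maximum); x = sqrt(6) ≈ 2.4495 (local minimum)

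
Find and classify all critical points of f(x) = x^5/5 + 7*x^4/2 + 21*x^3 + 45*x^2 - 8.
f'(x) = x*(x^3 + 14*x^2 + 63*x + 90)

Solve f'(x) = 0:
  Factor: x^4 + 14*x^3 + 63*x^2 + 90*x = x*(x + 3)*(x + 5)*(x + 6) = 0.
  ⇒ x = -6, -5, -3, 0

f''(x) = 4*x^3 + 42*x^2 + 126*x + 90
Second-derivative test at each critical point:
  f''(-6) = -18 < 0 → local maximum
  f''(-5) = 10 > 0 → local minimum
  f''(-3) = -18 < 0 → local maximum
  f''(0) = 90 > 0 → local minimum

Critical points: x = -6 (local maximum); x = -5 (local minimum); x = -3 (local maximum); x = 0 (local minimum)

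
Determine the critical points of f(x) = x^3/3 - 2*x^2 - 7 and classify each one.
f'(x) = x*(x - 4)

Solve f'(x) = 0:
  Factor: x^2 - 4*x = x*(x - 4) = 0.
  ⇒ x = 0, 4

f''(x) = 2*x - 4
Second-derivative test at each critical point:
  f''(0) = -4 < 0 → local maximum
  f''(4) = 4 > 0 → local minimum

Critical points: x = 0 (local maximum); x = 4 (local minimum)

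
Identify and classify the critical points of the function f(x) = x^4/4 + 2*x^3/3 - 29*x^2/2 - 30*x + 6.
f'(x) = x^3 + 2*x^2 - 29*x - 30

Solve f'(x) = 0:
  Factor: x^3 + 2*x^2 - 29*x - 30 = (x - 5)*(x + 1)*(x + 6) = 0.
  ⇒ x = -6, -1, 5

f''(x) = 3*x^2 + 4*x - 29
Second-derivative test at each critical point:
  f''(-6) = 55 > 0 → local minimum
  f''(-1) = -30 < 0 → local maximum
  f''(5) = 66 > 0 → local minimum

Critical points: x = -6 (local minimum); x = -1 (local maximum); x = 5 (local minimum)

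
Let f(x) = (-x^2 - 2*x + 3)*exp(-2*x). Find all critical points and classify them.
f'(x) = 2*(x^2 + x - 4)*exp(-2*x)

Solve f'(x) = 0:
  f'(x) = (2*x^2 + 2*x - 8)·exp(-2*x) and exp(-2*x) > 0 for every x, so f'(x) = 0 ⇔ 2*x^2 + 2*x - 8 = 0.
  Factor: 2*x^2 + 2*x - 8 = 2*(x^2 + x - 4); x^2 + x - 4 = 0 has no rational roots; quadratic formula: x = (-1 ± √17)/2.
  ⇒ x = -sqrt(17)/2 - 1/2 ≈ -2.5616, -1/2 + sqrt(17)/2 ≈ 1.5616

f''(x) = 2*(9 - 2*x^2)*exp(-2*x)
Second-derivative test at each critical point:
  f''(-2.5616) = -1384.1749 < 0 → local maximum
  f''(1.5616) = 0.3630 > 0 → local minimum

Critical points: x = -sqrt(17)/2 - 1/2 ≈ -2.5616 (local maximum); x = -1/2 + sqrt(17)/2 ≈ 1.5616 (local minimum)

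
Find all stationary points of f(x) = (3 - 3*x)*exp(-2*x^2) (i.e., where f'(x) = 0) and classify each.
f'(x) = 3*(4*x*(x - 1) - 1)*exp(-2*x^2)

Solve f'(x) = 0:
  f'(x) = (12*x^2 - 12*x - 3)·exp(-2*x^2) and exp(-2*x^2) > 0 for every x, so f'(x) = 0 ⇔ 12*x^2 - 12*x - 3 = 0.
  Factor: 12*x^2 - 12*x - 3 = 3*(4*x^2 - 4*x - 1); 4*x^2 - 4*x - 1 = 0 has no rational roots; quadratic formula: x = (4 ± √32)/8.
  ⇒ x = 1/2 - sqrt(2)/2 ≈ -0.2071, 1/2 + sqrt(2)/2 ≈ 1.2071

f''(x) = 12*(4*x^2*(1 - x) + 3*x - 1)*exp(-2*x^2)
Second-derivative test at each critical point:
  f''(-0.2071) = -15.5754 < 0 → local maximum
  f''(1.2071) = 0.9206 > 0 → local minimum

Critical points: x = 1/2 - sqrt(2)/2 ≈ -0.2071 (local maximum); x = 1/2 + sqrt(2)/2 ≈ 1.2071 (local minimum)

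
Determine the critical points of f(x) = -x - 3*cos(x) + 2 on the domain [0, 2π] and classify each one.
f'(x) = 3*sin(x) - 1

Solve f'(x) = 0 on [0, 2π]:
  f'(x) = 0 ⇔ sin(x) = 1/3, i.e. x = arcsin(1/3) + 2nπ or x = π − arcsin(1/3) + 2nπ; keep the solutions lying in [0, 2π].
  ⇒ x = asin(1/3) ≈ 0.3398, pi - asin(1/3) ≈ 2.8018

f''(x) = 3*cos(x)
Second-derivative test at each critical point:
  f''(0.3398) = 2.8284 > 0 → local minimum
  f''(2.8018) = -2.8284 < 0 → local maximum

Critical points: x = asin(1/3) ≈ 0.3398 (local minimum); x = pi - asin(1/3) ≈ 2.8018 (local maximum)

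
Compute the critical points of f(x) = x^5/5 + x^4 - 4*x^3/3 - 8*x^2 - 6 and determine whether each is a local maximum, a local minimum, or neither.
f'(x) = x*(x^3 + 4*x^2 - 4*x - 16)

Solve f'(x) = 0:
  Factor: x^4 + 4*x^3 - 4*x^2 - 16*x = x*(x - 2)*(x + 2)*(x + 4) = 0.
  ⇒ x = -4, -2, 0, 2

f''(x) = 4*x^3 + 12*x^2 - 8*x - 16
Second-derivative test at each critical point:
  f''(-4) = -48 < 0 → local maximum
  f''(-2) = 16 > 0 → local minimum
  f''(0) = -16 < 0 → local maximum
  f''(2) = 48 > 0 → local minimum

Critical points: x = -4 (local maximum); x = -2 (local minimum); x = 0 (local maximum); x = 2 (local minimum)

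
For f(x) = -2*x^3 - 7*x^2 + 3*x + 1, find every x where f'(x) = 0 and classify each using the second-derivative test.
f'(x) = -6*x^2 - 14*x + 3

Solve f'(x) = 0:
  6*x^2 + 14*x - 3 = 0 has no rational roots; quadratic formula: x = (-14 ± √268)/12.
  ⇒ x = -sqrt(67)/6 - 7/6 ≈ -2.5309, -7/6 + sqrt(67)/6 ≈ 0.1976

f''(x) = -12*x - 14
Second-derivative test at each critical point:
  f''(-2.5309) = 16.3707 > 0 → local minimum
  f''(0.1976) = -16.3707 < 0 → local maximum

Critical points: x = -sqrt(67)/6 - 7/6 ≈ -2.5309 (local minimum); x = -7/6 + sqrt(67)/6 ≈ 0.1976 (local maximum)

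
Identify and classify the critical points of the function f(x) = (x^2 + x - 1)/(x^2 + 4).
f'(x) = (-x^2 + 10*x + 4)/(x^4 + 8*x^2 + 16)

Solve f'(x) = 0:
  f'(x) = -(x^2 - 10*x - 4)/(x^2 + 4)^2; the denominator is positive wherever f is defined, so f'(x) = 0 ⇔ -x^2 + 10*x + 4 = 0.
  x^2 - 10*x - 4 = 0 has no rational roots; quadratic formula: x = (10 ± √116)/2.
  ⇒ x = 5 - sqrt(29) ≈ -0.3852, 5 + sqrt(29) ≈ 10.3852

f''(x) = 2*(x^3 - 15*x^2 - 12*x + 20)/(x^6 + 12*x^4 + 48*x^2 + 64)
Second-derivative test at each critical point:
  f''(-0.3852) = 0.6259 > 0 → local minimum
  f''(10.3852) = -0.0009 < 0 → local maximum

Critical points: x = 5 - sqrt(29) ≈ -0.3852 (local minimum); x = 5 + sqrt(29) ≈ 10.3852 (local maximum)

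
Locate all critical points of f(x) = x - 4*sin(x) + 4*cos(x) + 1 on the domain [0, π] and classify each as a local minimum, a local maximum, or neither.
f'(x) = -4*sqrt(2)*sin(x + pi/4) + 1

Solve f'(x) = 0 on [0, π]:
  f'(x) = 0 ⇔ -4*sin(x) - 4*cos(x) = -1. Write the left side as R·cos(x + φ) with R = √((-4)² + 4²) = 4*sqrt(2), cos φ = -sqrt(2)/2, sin φ = sqrt(2)/2; then cos(x + φ) = -sqrt(2)/8. Solve for x and keep the solutions lying in [0, π].
  ⇒ x = atan((1 + sqrt(31))/(1 - sqrt(31))) + pi ≈ 2.1785

f''(x) = -4*sqrt(2)*cos(x + pi/4)
Second-derivative test at each critical point:
  f''(2.1785) = 5.5678 > 0 → local minimum

Critical points: x = atan((1 + sqrt(31))/(1 - sqrt(31))) + pi ≈ 2.1785 (local minimum)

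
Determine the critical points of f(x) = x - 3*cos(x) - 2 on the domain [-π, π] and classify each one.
f'(x) = 3*sin(x) + 1

Solve f'(x) = 0 on [-π, π]:
  f'(x) = 0 ⇔ sin(x) = -1/3, i.e. x = arcsin(-1/3) + 2nπ or x = π − arcsin(-1/3) + 2nπ; keep the solutions lying in [-π, π].
  ⇒ x = -pi + asin(1/3) ≈ -2.8018, -asin(1/3) ≈ -0.3398

f''(x) = 3*cos(x)
Second-derivative test at each critical point:
  f''(-2.8018) = -2.8284 < 0 → local maximum
  f''(-0.3398) = 2.8284 > 0 → local minimum

Critical points: x = -pi + asin(1/3) ≈ -2.8018 (local maximum); x = -asin(1/3) ≈ -0.3398 (local minimum)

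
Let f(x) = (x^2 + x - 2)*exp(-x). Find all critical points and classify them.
f'(x) = (-x^2 + x + 3)*exp(-x)

Solve f'(x) = 0:
  f'(x) = (-x^2 + x + 3)·exp(-x) and exp(-x) > 0 for every x, so f'(x) = 0 ⇔ -x^2 + x + 3 = 0.
  x^2 - x - 3 = 0 has no rational roots; quadratic formula: x = (1 ± √13)/2.
  ⇒ x = 1/2 - sqrt(13)/2 ≈ -1.3028, 1/2 + sqrt(13)/2 ≈ 2.3028

f''(x) = (x^2 - 3*x - 2)*exp(-x)
Second-derivative test at each critical point:
  f''(-1.3028) = 13.2666 > 0 → local minimum
  f''(2.3028) = -0.3605 < 0 → local maximum

Critical points: x = 1/2 - sqrt(13)/2 ≈ -1.3028 (local minimum); x = 1/2 + sqrt(13)/2 ≈ 2.3028 (local maximum)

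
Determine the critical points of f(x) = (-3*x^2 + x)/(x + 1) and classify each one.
f'(x) = (-3*x^2 - 6*x + 1)/(x^2 + 2*x + 1)

Solve f'(x) = 0:
  f'(x) = -(3*x^2 + 6*x - 1)/(x + 1)^2; the denominator is positive wherever f is defined, so f'(x) = 0 ⇔ -3*x^2 - 6*x + 1 = 0.
  3*x^2 + 6*x - 1 = 0 has no rational roots; quadratic formula: x = (-6 ± √48)/6.
  ⇒ x = -2*sqrt(3)/3 - 1 ≈ -2.1547, -1 + 2*sqrt(3)/3 ≈ 0.1547

f''(x) = -8/(x^3 + 3*x^2 + 3*x + 1)
Second-derivative test at each critical point:
  f''(-2.1547) = 5.1962 > 0 → local minimum
  f''(0.1547) = -5.1962 < 0 → local maximum

Critical points: x = -2*sqrt(3)/3 - 1 ≈ -2.1547 (local minimum); x = -1 + 2*sqrt(3)/3 ≈ 0.1547 (local maximum)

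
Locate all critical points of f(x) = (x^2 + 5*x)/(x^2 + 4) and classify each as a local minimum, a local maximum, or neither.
f'(x) = (-5*x^2 + 8*x + 20)/(x^4 + 8*x^2 + 16)

Solve f'(x) = 0:
  f'(x) = -(5*x^2 - 8*x - 20)/(x^2 + 4)^2; the denominator is positive wherever f is defined, so f'(x) = 0 ⇔ -5*x^2 + 8*x + 20 = 0.
  5*x^2 - 8*x - 20 = 0 has no rational roots; quadratic formula: x = (8 ± √464)/10.
  ⇒ x = 4/5 - 2*sqrt(29)/5 ≈ -1.3541, 4/5 + 2*sqrt(29)/5 ≈ 2.9541

f''(x) = 2*(5*x^3 - 12*x^2 - 60*x + 16)/(x^6 + 12*x^4 + 48*x^2 + 64)
Second-derivative test at each critical point:
  f''(-1.3541) = 0.6330 > 0 → local minimum
  f''(2.9541) = -0.1330 < 0 → local maximum

Critical points: x = 4/5 - 2*sqrt(29)/5 ≈ -1.3541 (local minimum); x = 4/5 + 2*sqrt(29)/5 ≈ 2.9541 (local maximum)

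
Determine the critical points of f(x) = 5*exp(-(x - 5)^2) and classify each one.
f'(x) = 10*(5 - x)*exp(-(x - 5)^2)

Solve f'(x) = 0:
  f'(x) = (50 - 10*x)·exp(-(x - 5)^2) and exp(-(x - 5)^2) > 0 for every x, so f'(x) = 0 ⇔ 50 - 10*x = 0.
  Factor: 50 - 10*x = -10*(x - 5) = 0.
  ⇒ x = 5

f''(x) = 10*(2*(x - 5)^2 - 1)*exp(-(x - 5)^2)
Second-derivative test at each critical point:
  f''(5) = -10 < 0 → local maximum

Critical points: x = 5 (local maximum)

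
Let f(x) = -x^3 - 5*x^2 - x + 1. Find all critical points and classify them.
f'(x) = -3*x^2 - 10*x - 1

Solve f'(x) = 0:
  3*x^2 + 10*x + 1 = 0 has no rational roots; quadratic formula: x = (-10 ± √88)/6.
  ⇒ x = -5/3 - sqrt(22)/3 ≈ -3.2301, -5/3 + sqrt(22)/3 ≈ -0.1032

f''(x) = -6*x - 10
Second-derivative test at each critical point:
  f''(-3.2301) = 9.3808 > 0 → local minimum
  f''(-0.1032) = -9.3808 < 0 → local maximum

Critical points: x = -5/3 - sqrt(22)/3 ≈ -3.2301 (local minimum); x = -5/3 + sqrt(22)/3 ≈ -0.1032 (local maximum)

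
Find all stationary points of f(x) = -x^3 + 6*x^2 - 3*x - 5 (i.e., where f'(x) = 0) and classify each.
f'(x) = -3*x^2 + 12*x - 3

Solve f'(x) = 0:
  Factor: -3*x^2 + 12*x - 3 = -3*(x^2 - 4*x + 1); x^2 - 4*x + 1 = 0 has no rational roots; quadratic formula: x = (4 ± √12)/2.
  ⇒ x = 2 - sqrt(3) ≈ 0.2679, sqrt(3) + 2 ≈ 3.7321

f''(x) = 12 - 6*x
Second-derivative test at each critical point:
  f''(0.2679) = 10.3923 > 0 → local minimum
  f''(3.7321) = -10.3923 < 0 → local maximum

Critical points: x = 2 - sqrt(3) ≈ 0.2679 (local minimum); x = sqrt(3) + 2 ≈ 3.7321 (local maximum)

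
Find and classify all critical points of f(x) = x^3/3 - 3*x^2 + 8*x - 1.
f'(x) = x^2 - 6*x + 8

Solve f'(x) = 0:
  Factor: x^2 - 6*x + 8 = (x - 4)*(x - 2) = 0.
  ⇒ x = 2, 4

f''(x) = 2*x - 6
Second-derivative test at each critical point:
  f''(2) = -2 < 0 → local maximum
  f''(4) = 2 > 0 → local minimum

Critical points: x = 2 (local maximum); x = 4 (local minimum)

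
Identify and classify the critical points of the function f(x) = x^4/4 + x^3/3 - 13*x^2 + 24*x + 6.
f'(x) = x^3 + x^2 - 26*x + 24

Solve f'(x) = 0:
  Factor: x^3 + x^2 - 26*x + 24 = (x - 4)*(x - 1)*(x + 6) = 0.
  ⇒ x = -6, 1, 4

f''(x) = 3*x^2 + 2*x - 26
Second-derivative test at each critical point:
  f''(-6) = 70 > 0 → local minimum
  f''(1) = -21 < 0 → local maximum
  f''(4) = 30 > 0 → local minimum

Critical points: x = -6 (local minimum); x = 1 (local maximum); x = 4 (local minimum)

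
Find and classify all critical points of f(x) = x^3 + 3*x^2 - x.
f'(x) = 3*x^2 + 6*x - 1

Solve f'(x) = 0:
  3*x^2 + 6*x - 1 = 0 has no rational roots; quadratic formula: x = (-6 ± √48)/6.
  ⇒ x = -2*sqrt(3)/3 - 1 ≈ -2.1547, -1 + 2*sqrt(3)/3 ≈ 0.1547

f''(x) = 6*x + 6
Second-derivative test at each critical point:
  f''(-2.1547) = -6.9282 < 0 → local maximum
  f''(0.1547) = 6.9282 > 0 → local minimum

Critical points: x = -2*sqrt(3)/3 - 1 ≈ -2.1547 (local maximum); x = -1 + 2*sqrt(3)/3 ≈ 0.1547 (local minimum)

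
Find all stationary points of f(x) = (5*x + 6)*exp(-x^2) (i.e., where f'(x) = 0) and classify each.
f'(x) = (-2*x*(5*x + 6) + 5)*exp(-x^2)

Solve f'(x) = 0:
  f'(x) = (-10*x^2 - 12*x + 5)·exp(-x^2) and exp(-x^2) > 0 for every x, so f'(x) = 0 ⇔ -10*x^2 - 12*x + 5 = 0.
  10*x^2 + 12*x - 5 = 0 has no rational roots; quadratic formula: x = (-12 ± √344)/20.
  ⇒ x = -sqrt(86)/10 - 3/5 ≈ -1.5274, -3/5 + sqrt(86)/10 ≈ 0.3274

f''(x) = 2*(2*x^2*(5*x + 6) - 15*x - 6)*exp(-x^2)
Second-derivative test at each critical point:
  f''(-1.5274) = 1.7995 > 0 → local minimum
  f''(0.3274) = -16.6624 < 0 → local maximum

Critical points: x = -sqrt(86)/10 - 3/5 ≈ -1.5274 (local minimum); x = -3/5 + sqrt(86)/10 ≈ 0.3274 (local maximum)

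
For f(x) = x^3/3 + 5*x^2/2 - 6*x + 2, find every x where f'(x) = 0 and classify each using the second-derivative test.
f'(x) = x^2 + 5*x - 6

Solve f'(x) = 0:
  Factor: x^2 + 5*x - 6 = (x - 1)*(x + 6) = 0.
  ⇒ x = -6, 1

f''(x) = 2*x + 5
Second-derivative test at each critical point:
  f''(-6) = -7 < 0 → local maximum
  f''(1) = 7 > 0 → local minimum

Critical points: x = -6 (local maximum); x = 1 (local minimum)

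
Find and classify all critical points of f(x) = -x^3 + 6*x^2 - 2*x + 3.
f'(x) = -3*x^2 + 12*x - 2

Solve f'(x) = 0:
  3*x^2 - 12*x + 2 = 0 has no rational roots; quadratic formula: x = (12 ± √120)/6.
  ⇒ x = 2 - sqrt(30)/3 ≈ 0.1743, sqrt(30)/3 + 2 ≈ 3.8257

f''(x) = 12 - 6*x
Second-derivative test at each critical point:
  f''(0.1743) = 10.9545 > 0 → local minimum
  f''(3.8257) = -10.9545 < 0 → local maximum

Critical points: x = 2 - sqrt(30)/3 ≈ 0.1743 (local minimum); x = sqrt(30)/3 + 2 ≈ 3.8257 (local maximum)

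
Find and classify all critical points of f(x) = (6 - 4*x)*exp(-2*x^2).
f'(x) = 4*(2*x*(2*x - 3) - 1)*exp(-2*x^2)

Solve f'(x) = 0:
  f'(x) = (16*x^2 - 24*x - 4)·exp(-2*x^2) and exp(-2*x^2) > 0 for every x, so f'(x) = 0 ⇔ 16*x^2 - 24*x - 4 = 0.
  Factor: 16*x^2 - 24*x - 4 = 4*(4*x^2 - 6*x - 1); 4*x^2 - 6*x - 1 = 0 has no rational roots; quadratic formula: x = (6 ± √52)/8.
  ⇒ x = 3/4 - sqrt(13)/4 ≈ -0.1514, 3/4 + sqrt(13)/4 ≈ 1.6514

f''(x) = 8*(4*x^2*(3 - 2*x) + 6*x - 3)*exp(-2*x^2)
Second-derivative test at each critical point:
  f''(-0.1514) = -27.5521 < 0 → local maximum
  f''(1.6514) = 0.1234 > 0 → local minimum

Critical points: x = 3/4 - sqrt(13)/4 ≈ -0.1514 (local maximum); x = 3/4 + sqrt(13)/4 ≈ 1.6514 (local minimum)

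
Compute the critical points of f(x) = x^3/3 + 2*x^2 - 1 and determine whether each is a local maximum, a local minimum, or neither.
f'(x) = x*(x + 4)

Solve f'(x) = 0:
  Factor: x^2 + 4*x = x*(x + 4) = 0.
  ⇒ x = -4, 0

f''(x) = 2*x + 4
Second-derivative test at each critical point:
  f''(-4) = -4 < 0 → local maximum
  f''(0) = 4 > 0 → local minimum

Critical points: x = -4 (local maximum); x = 0 (local minimum)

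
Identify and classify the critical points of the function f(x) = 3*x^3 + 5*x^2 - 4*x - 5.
f'(x) = 9*x^2 + 10*x - 4

Solve f'(x) = 0:
  9*x^2 + 10*x - 4 = 0 has no rational roots; quadratic formula: x = (-10 ± √244)/18.
  ⇒ x = -sqrt(61)/9 - 5/9 ≈ -1.4234, -5/9 + sqrt(61)/9 ≈ 0.3122

f''(x) = 18*x + 10
Second-derivative test at each critical point:
  f''(-1.4234) = -15.6205 < 0 → local maximum
  f''(0.3122) = 15.6205 > 0 → local minimum

Critical points: x = -sqrt(61)/9 - 5/9 ≈ -1.4234 (local maximum); x = -5/9 + sqrt(61)/9 ≈ 0.3122 (local minimum)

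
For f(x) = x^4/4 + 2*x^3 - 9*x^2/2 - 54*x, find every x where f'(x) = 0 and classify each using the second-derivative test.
f'(x) = x^3 + 6*x^2 - 9*x - 54

Solve f'(x) = 0:
  Factor: x^3 + 6*x^2 - 9*x - 54 = (x - 3)*(x + 3)*(x + 6) = 0.
  ⇒ x = -6, -3, 3

f''(x) = 3*x^2 + 12*x - 9
Second-derivative test at each critical point:
  f''(-6) = 27 > 0 → local minimum
  f''(-3) = -18 < 0 → local maximum
  f''(3) = 54 > 0 → local minimum

Critical points: x = -6 (local minimum); x = -3 (local maximum); x = 3 (local minimum)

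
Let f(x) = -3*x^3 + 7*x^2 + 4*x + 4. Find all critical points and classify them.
f'(x) = -9*x^2 + 14*x + 4

Solve f'(x) = 0:
  9*x^2 - 14*x - 4 = 0 has no rational roots; quadratic formula: x = (14 ± √340)/18.
  ⇒ x = 7/9 - sqrt(85)/9 ≈ -0.2466, 7/9 + sqrt(85)/9 ≈ 1.8022

f''(x) = 14 - 18*x
Second-derivative test at each critical point:
  f''(-0.2466) = 18.4391 > 0 → local minimum
  f''(1.8022) = -18.4391 < 0 → local maximum

Critical points: x = 7/9 - sqrt(85)/9 ≈ -0.2466 (local minimum); x = 7/9 + sqrt(85)/9 ≈ 1.8022 (local maximum)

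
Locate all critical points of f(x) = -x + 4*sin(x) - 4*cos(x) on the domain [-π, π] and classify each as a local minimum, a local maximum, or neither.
f'(x) = 4*sqrt(2)*sin(x + pi/4) - 1

Solve f'(x) = 0 on [-π, π]:
  f'(x) = 0 ⇔ 4*sin(x) + 4*cos(x) = 1. Write the left side as R·cos(x + φ) with R = √(4² + (-4)²) = 4*sqrt(2), cos φ = sqrt(2)/2, sin φ = -sqrt(2)/2; then cos(x + φ) = sqrt(2)/8. Solve for x and keep the solutions lying in [-π, π].
  ⇒ x = atan((1 - sqrt(31))/(1 + sqrt(31))) ≈ -0.6077, atan((1 + sqrt(31))/(1 - sqrt(31))) + pi ≈ 2.1785

f''(x) = 4*sqrt(2)*cos(x + pi/4)
Second-derivative test at each critical point:
  f''(-0.6077) = 5.5678 > 0 → local minimum
  f''(2.1785) = -5.5678 < 0 → local maximum

Critical points: x = atan((1 - sqrt(31))/(1 + sqrt(31))) ≈ -0.6077 (local minimum); x = atan((1 + sqrt(31))/(1 - sqrt(31))) + pi ≈ 2.1785 (local maximum)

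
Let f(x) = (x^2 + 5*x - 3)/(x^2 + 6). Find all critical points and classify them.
f'(x) = (-5*x^2 + 18*x + 30)/(x^4 + 12*x^2 + 36)

Solve f'(x) = 0:
  f'(x) = -(5*x^2 - 18*x - 30)/(x^2 + 6)^2; the denominator is positive wherever f is defined, so f'(x) = 0 ⇔ -5*x^2 + 18*x + 30 = 0.
  5*x^2 - 18*x - 30 = 0 has no rational roots; quadratic formula: x = (18 ± √924)/10.
  ⇒ x = 9/5 - sqrt(231)/5 ≈ -1.2397, 9/5 + sqrt(231)/5 ≈ 4.8397

f''(x) = 2*(5*x^3 - 27*x^2 - 90*x + 54)/(x^6 + 18*x^4 + 108*x^2 + 216)
Second-derivative test at each critical point:
  f''(-1.2397) = 0.5351 > 0 → local minimum
  f''(4.8397) = -0.0351 < 0 → local maximum

Critical points: x = 9/5 - sqrt(231)/5 ≈ -1.2397 (local minimum); x = 9/5 + sqrt(231)/5 ≈ 4.8397 (local maximum)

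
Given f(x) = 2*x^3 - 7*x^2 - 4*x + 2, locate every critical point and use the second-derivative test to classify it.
f'(x) = 6*x^2 - 14*x - 4

Solve f'(x) = 0:
  Factor: 6*x^2 - 14*x - 4 = 2*(3*x^2 - 7*x - 2); 3*x^2 - 7*x - 2 = 0 has no rational roots; quadratic formula: x = (7 ± √73)/6.
  ⇒ x = 7/6 - sqrt(73)/6 ≈ -0.2573, 7/6 + sqrt(73)/6 ≈ 2.5907

f''(x) = 12*x - 14
Second-derivative test at each critical point:
  f''(-0.2573) = -17.0880 < 0 → local maximum
  f''(2.5907) = 17.0880 > 0 → local minimum

Critical points: x = 7/6 - sqrt(73)/6 ≈ -0.2573 (local maximum); x = 7/6 + sqrt(73)/6 ≈ 2.5907 (local minimum)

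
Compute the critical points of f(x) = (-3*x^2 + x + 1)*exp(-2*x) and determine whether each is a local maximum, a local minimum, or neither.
f'(x) = (6*x^2 - 8*x - 1)*exp(-2*x)

Solve f'(x) = 0:
  f'(x) = (6*x^2 - 8*x - 1)·exp(-2*x) and exp(-2*x) > 0 for every x, so f'(x) = 0 ⇔ 6*x^2 - 8*x - 1 = 0.
  6*x^2 - 8*x - 1 = 0 has no rational roots; quadratic formula: x = (8 ± √88)/12.
  ⇒ x = 2/3 - sqrt(22)/6 ≈ -0.1151, 2/3 + sqrt(22)/6 ≈ 1.4484

f''(x) = 2*(-6*x^2 + 14*x - 3)*exp(-2*x)
Second-derivative test at each critical point:
  f''(-0.1151) = -11.8084 < 0 → local maximum
  f''(1.4484) = 0.5178 > 0 → local minimum

Critical points: x = 2/3 - sqrt(22)/6 ≈ -0.1151 (local maximum); x = 2/3 + sqrt(22)/6 ≈ 1.4484 (local minimum)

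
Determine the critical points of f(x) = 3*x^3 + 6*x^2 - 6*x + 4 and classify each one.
f'(x) = 9*x^2 + 12*x - 6

Solve f'(x) = 0:
  Factor: 9*x^2 + 12*x - 6 = 3*(3*x^2 + 4*x - 2); 3*x^2 + 4*x - 2 = 0 has no rational roots; quadratic formula: x = (-4 ± √40)/6.
  ⇒ x = -sqrt(10)/3 - 2/3 ≈ -1.7208, -2/3 + sqrt(10)/3 ≈ 0.3874

f''(x) = 18*x + 12
Second-derivative test at each critical point:
  f''(-1.7208) = -18.9737 < 0 → local maximum
  f''(0.3874) = 18.9737 > 0 → local minimum

Critical points: x = -sqrt(10)/3 - 2/3 ≈ -1.7208 (local maximum); x = -2/3 + sqrt(10)/3 ≈ 0.3874 (local minimum)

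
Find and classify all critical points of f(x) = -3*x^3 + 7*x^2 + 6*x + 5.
f'(x) = -9*x^2 + 14*x + 6

Solve f'(x) = 0:
  9*x^2 - 14*x - 6 = 0 has no rational roots; quadratic formula: x = (14 ± √412)/18.
  ⇒ x = 7/9 - sqrt(103)/9 ≈ -0.3499, 7/9 + sqrt(103)/9 ≈ 1.9054

f''(x) = 14 - 18*x
Second-derivative test at each critical point:
  f''(-0.3499) = 20.2978 > 0 → local minimum
  f''(1.9054) = -20.2978 < 0 → local maximum

Critical points: x = 7/9 - sqrt(103)/9 ≈ -0.3499 (local minimum); x = 7/9 + sqrt(103)/9 ≈ 1.9054 (local maximum)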